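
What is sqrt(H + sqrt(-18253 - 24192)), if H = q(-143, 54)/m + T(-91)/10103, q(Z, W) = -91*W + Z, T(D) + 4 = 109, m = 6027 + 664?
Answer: sqrt(-3406208490462668 + 4569648190283929*I*sqrt(42445))/67599173 ≈ 10.131 + 10.168*I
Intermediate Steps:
m = 6691
T(D) = 105 (T(D) = -4 + 109 = 105)
q(Z, W) = Z - 91*W
H = -50388316/67599173 (H = (-143 - 91*54)/6691 + 105/10103 = (-143 - 4914)*(1/6691) + 105*(1/10103) = -5057*1/6691 + 105/10103 = -5057/6691 + 105/10103 = -50388316/67599173 ≈ -0.74540)
sqrt(H + sqrt(-18253 - 24192)) = sqrt(-50388316/67599173 + sqrt(-18253 - 24192)) = sqrt(-50388316/67599173 + sqrt(-42445)) = sqrt(-50388316/67599173 + I*sqrt(42445))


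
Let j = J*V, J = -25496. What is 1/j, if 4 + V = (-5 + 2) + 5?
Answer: 1/50992 ≈ 1.9611e-5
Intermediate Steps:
V = -2 (V = -4 + ((-5 + 2) + 5) = -4 + (-3 + 5) = -4 + 2 = -2)
j = 50992 (j = -25496*(-2) = 50992)
1/j = 1/50992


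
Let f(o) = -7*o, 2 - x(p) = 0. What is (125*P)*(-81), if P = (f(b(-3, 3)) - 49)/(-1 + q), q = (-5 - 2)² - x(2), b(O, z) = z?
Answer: 354375/23 ≈ 15408.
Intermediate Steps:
x(p) = 2 (x(p) = 2 - 1*0 = 2 + 0 = 2)
q = 47 (q = (-5 - 2)² - 1*2 = (-7)² - 2 = 49 - 2 = 47)
P = -35/23 (P = (-7*3 - 49)/(-1 + 47) = (-21 - 49)/46 = -70*1/46 = -35/23 ≈ -1.5217)
(125*P)*(-81) = (125*(-35/23))*(-81) = -4375/23*(-81) = 354375/23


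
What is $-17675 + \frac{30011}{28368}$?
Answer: $- \frac{501374389}{28368} \approx -17674.0$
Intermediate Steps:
$-17675 + \frac{30011}{28368} = - \frac{501374389}{28368}$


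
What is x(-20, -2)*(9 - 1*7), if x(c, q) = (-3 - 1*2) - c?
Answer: 30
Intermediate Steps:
x(c, q) = -5 - c (x(c, q) = (-3 - 2) - c = -5 - c)
x(-20, -2)*(9 - 1*7) = (-5 - 1*(-20))*(9 - 1*7) = (-5 + 20)*(9 - 7) = 15*2 = 30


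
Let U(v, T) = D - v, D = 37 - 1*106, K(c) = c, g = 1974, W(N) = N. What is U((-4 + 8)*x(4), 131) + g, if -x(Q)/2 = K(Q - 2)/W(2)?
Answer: 1913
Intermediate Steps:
D = -69 (D = 37 - 106 = -69)
x(Q) = 2 - Q (x(Q) = -2*(Q - 2)/2 = -2*(-2 + Q)/2 = -2*(-1 + Q/2) = 2 - Q)
U(v, T) = -69 - v
U((-4 + 8)*x(4), 131) + g = (-69 - (-4 + 8)*(2 - 1*4)) + 1974 = (-69 - 4*(2 - 4)) + 1974 = (-69 - 4*(-2)) + 1974 = (-69 - 1*(-8)) + 1974 = (-69 + 8) + 1974 = -61 + 1974 = 1913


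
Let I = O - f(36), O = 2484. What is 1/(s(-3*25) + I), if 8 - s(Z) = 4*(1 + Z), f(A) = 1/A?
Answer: 36/100367 ≈ 0.00035868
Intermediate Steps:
s(Z) = 4 - 4*Z (s(Z) = 8 - 4*(1 + Z) = 8 - (4 + 4*Z) = 8 + (-4 - 4*Z) = 4 - 4*Z)
I = 89423/36 (I = 2484 - 1/36 = 89423/36 ≈ 2484.0)
1/(s(-3*25) + I) = 1/((4 - (-12)*25) + 89423/36) = 1/((4 - 4*(-75)) + 89423/36) = 1/((4 + 300) + 89423/36) = 1/(304 + 89423/36) = 1/(100367/36) = 36/100367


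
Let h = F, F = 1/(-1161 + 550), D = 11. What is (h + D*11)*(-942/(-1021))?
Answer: 69642060/623831 ≈ 111.64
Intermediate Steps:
F = -1/611 (F = 1/(-611) = -1/611 ≈ -0.0016367)
h = -1/611 ≈ -0.0016367
(h + D*11)*(-942/(-1021)) = (-1/611 + 11*11)*(-942/(-1021)) = (-1/611 + 121)*(-942*(-1/1021)) = (73930/611)*(942/1021) = 69642060/623831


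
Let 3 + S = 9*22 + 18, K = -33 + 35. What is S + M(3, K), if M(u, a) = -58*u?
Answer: 39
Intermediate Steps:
K = 2
S = 213 (S = -3 + (9*22 + 18) = -3 + (198 + 18) = -3 + 216 = 213)
S + M(3, K) = 213 - 58*3 = 213 - 174 = 39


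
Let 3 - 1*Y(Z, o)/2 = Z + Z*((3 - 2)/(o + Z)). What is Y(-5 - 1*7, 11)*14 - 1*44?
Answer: 40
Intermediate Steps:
Y(Z, o) = 6 - 2*Z - 2*Z/(Z + o) (Y(Z, o) = 6 - 2*(Z + Z*((3 - 2)/(o + Z))) = 6 - 2*(Z + Z*(1/(Z + o))) = 6 - 2*(Z + Z/(Z + o)) = 6 + (-2*Z - 2*Z/(Z + o)) = 6 - 2*Z - 2*Z/(Z + o))
Y(-5 - 1*7, 11)*14 - 1*44 = (2*(-(-5 - 1*7)² + 2*(-5 - 1*7) + 3*11 - 1*(-5 - 1*7)*11)/((-5 - 1*7) + 11))*14 - 1*44 = (2*(-(-5 - 7)² + 2*(-5 - 7) + 33 - 1*(-5 - 7)*11)/((-5 - 7) + 11))*14 - 44 = (2*(-1*(-12)² + 2*(-12) + 33 - 1*(-12)*11)/(-12 + 11))*14 - 44 = (2*(-1*144 - 24 + 33 + 132)/(-1))*14 - 44 = (2*(-1)*(-144 - 24 + 33 + 132))*14 - 44 = (2*(-1)*(-3))*14 - 44 = 6*14 - 44 = 84 - 44 = 40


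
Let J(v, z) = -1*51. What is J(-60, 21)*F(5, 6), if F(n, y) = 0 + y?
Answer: -306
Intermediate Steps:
J(v, z) = -51
F(n, y) = y
J(-60, 21)*F(5, 6) = -51*6 = -306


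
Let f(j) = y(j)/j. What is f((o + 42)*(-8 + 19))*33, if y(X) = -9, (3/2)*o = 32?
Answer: -81/190 ≈ -0.42632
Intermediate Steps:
o = 64/3 (o = (⅔)*32 = 64/3 ≈ 21.333)
f(j) = -9/j
f((o + 42)*(-8 + 19))*33 = -9*1/((-8 + 19)*(64/3 + 42))*33 = -9/((190/3)*11)*33 = -9/2090/3*33 = -9*3/2090*33 = -27/2090*33 = -81/190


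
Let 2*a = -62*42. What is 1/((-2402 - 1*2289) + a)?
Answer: -1/5993 ≈ -0.00016686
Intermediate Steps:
a = -1302 (a = (-62*42)/2 = (½)*(-2604) = -1302)
1/((-2402 - 1*2289) + a) = 1/((-2402 - 1*2289) - 1302) = 1/((-2402 - 2289) - 1302) = 1/(-4691 - 1302) = 1/(-5993) = -1/5993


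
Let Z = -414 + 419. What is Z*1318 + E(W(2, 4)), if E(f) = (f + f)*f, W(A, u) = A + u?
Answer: 6662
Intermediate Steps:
Z = 5
E(f) = 2*f² (E(f) = (2*f)*f = 2*f²)
Z*1318 + E(W(2, 4)) = 5*1318 + 2*(2 + 4)² = 6590 + 2*6² = 6590 + 2*36 = 6590 + 72 = 6662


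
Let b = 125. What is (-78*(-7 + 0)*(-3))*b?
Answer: -204750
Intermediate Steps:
(-78*(-7 + 0)*(-3))*b = -78*(-7 + 0)*(-3)*125 = -(-546)*(-3)*125 = -78*21*125 = -1638*125 = -204750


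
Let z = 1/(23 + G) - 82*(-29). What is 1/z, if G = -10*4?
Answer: 17/40425 ≈ 0.00042053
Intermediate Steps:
G = -40
z = 40425/17 (z = 1/(23 - 40) - 82*(-29) = 1/(-17) + 2378 = -1/17 + 2378 = 40425/17 ≈ 2377.9)
1/z = 1/(40425/17) = 17/40425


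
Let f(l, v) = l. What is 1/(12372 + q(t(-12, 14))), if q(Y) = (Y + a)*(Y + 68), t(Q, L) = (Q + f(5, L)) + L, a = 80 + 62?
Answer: 1/23547 ≈ 4.2468e-5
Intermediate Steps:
a = 142
t(Q, L) = 5 + L + Q (t(Q, L) = (Q + 5) + L = (5 + Q) + L = 5 + L + Q)
q(Y) = (68 + Y)*(142 + Y) (q(Y) = (Y + 142)*(Y + 68) = (142 + Y)*(68 + Y) = (68 + Y)*(142 + Y))
1/(12372 + q(t(-12, 14))) = 1/(12372 + (9656 + (5 + 14 - 12)**2 + 210*(5 + 14 - 12))) = 1/(12372 + (9656 + 7**2 + 210*7)) = 1/(12372 + (9656 + 49 + 1470)) = 1/(12372 + 11175) = 1/23547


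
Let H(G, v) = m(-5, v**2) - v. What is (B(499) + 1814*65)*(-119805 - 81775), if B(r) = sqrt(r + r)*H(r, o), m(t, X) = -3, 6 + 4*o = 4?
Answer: -23768297800 + 503950*sqrt(998) ≈ -2.3752e+10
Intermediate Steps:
o = -1/2 (o = -3/2 + (1/4)*4 = -3/2 + 1 = -1/2 ≈ -0.50000)
H(G, v) = -3 - v
B(r) = -5*sqrt(2)*sqrt(r)/2 (B(r) = sqrt(r + r)*(-3 - 1*(-1/2)) = sqrt(2*r)*(-3 + 1/2) = (sqrt(2)*sqrt(r))*(-5/2) = -5*sqrt(2)*sqrt(r)/2)
(B(499) + 1814*65)*(-119805 - 81775) = (-5*sqrt(2)*sqrt(499)/2 + 1814*65)*(-119805 - 81775) = (-5*sqrt(998)/2 + 117910)*(-201580) = (117910 - 5*sqrt(998)/2)*(-201580) = -23768297800 + 503950*sqrt(998)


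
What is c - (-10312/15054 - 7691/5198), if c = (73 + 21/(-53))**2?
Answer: 579570964403389/109903096914 ≈ 5273.5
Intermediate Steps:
c = 14807104/2809 (c = (73 + 21*(-1/53))**2 = (73 - 21/53)**2 = (3848/53)**2 = 14807104/2809 ≈ 5271.3)
c - (-10312/15054 - 7691/5198) = 14807104/2809 - (-10312/15054 - 7691/5198) = 14807104/2809 - (-10312*1/15054 - 7691*1/5198) = 14807104/2809 - (-5156/7527 - 7691/5198) = 14807104/2809 - 1*(-84691045/39125346) = 14807104/2809 + 84691045/39125346 = 579570964403389/109903096914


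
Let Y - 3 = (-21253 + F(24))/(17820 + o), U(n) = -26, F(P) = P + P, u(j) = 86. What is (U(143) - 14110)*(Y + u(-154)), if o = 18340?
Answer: -1129832169/904 ≈ -1.2498e+6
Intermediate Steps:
F(P) = 2*P
Y = 17455/7232 (Y = 3 + (-21253 + 2*24)/(17820 + 18340) = 3 + (-21253 + 48)/36160 = 3 - 21205*1/36160 = 3 - 4241/7232 = 17455/7232 ≈ 2.4136)
(U(143) - 14110)*(Y + u(-154)) = (-26 - 14110)*(17455/7232 + 86) = -14136*639407/7232 = -1129832169/904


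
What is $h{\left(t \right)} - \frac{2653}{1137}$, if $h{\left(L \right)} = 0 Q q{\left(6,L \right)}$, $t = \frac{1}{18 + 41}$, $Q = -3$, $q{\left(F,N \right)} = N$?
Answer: $- \frac{7}{3} \approx -2.3333$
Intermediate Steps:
$t = \frac{1}{59} \approx 0.016949$
$h{\left(L \right)} = 0$ ($h{\left(L \right)} = 0 \left(-3\right) L = 0 L = 0$)
$h{\left(t \right)} - \frac{2653}{1137} = 0 - \frac{2653}{1137} = 0 - 2653 \cdot \frac{1}{1137} = 0 - \frac{7}{3} = - \frac{7}{3}$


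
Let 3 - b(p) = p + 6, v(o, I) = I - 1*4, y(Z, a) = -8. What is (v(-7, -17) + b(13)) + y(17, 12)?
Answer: -45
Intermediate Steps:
v(o, I) = -4 + I (v(o, I) = I - 4 = -4 + I)
b(p) = -3 - p (b(p) = 3 - (p + 6) = 3 - (6 + p) = 3 + (-6 - p) = -3 - p)
(v(-7, -17) + b(13)) + y(17, 12) = ((-4 - 17) + (-3 - 1*13)) - 8 = (-21 + (-3 - 13)) - 8 = (-21 - 16) - 8 = -37 - 8 = -45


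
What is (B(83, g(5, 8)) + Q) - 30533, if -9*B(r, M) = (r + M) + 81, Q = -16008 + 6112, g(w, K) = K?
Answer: -364033/9 ≈ -40448.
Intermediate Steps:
Q = -9896
B(r, M) = -9 - M/9 - r/9 (B(r, M) = -((r + M) + 81)/9 = -((M + r) + 81)/9 = -(81 + M + r)/9 = -9 - M/9 - r/9)
(B(83, g(5, 8)) + Q) - 30533 = ((-9 - 1/9*8 - 1/9*83) - 9896) - 30533 = ((-9 - 8/9 - 83/9) - 9896) - 30533 = (-172/9 - 9896) - 30533 = -89236/9 - 30533 = -364033/9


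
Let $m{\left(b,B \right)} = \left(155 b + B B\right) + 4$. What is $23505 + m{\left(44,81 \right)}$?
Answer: $36890$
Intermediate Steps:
$m{\left(b,B \right)} = 4 + B^{2} + 155 b$ ($m{\left(b,B \right)} = \left(155 b + B^{2}\right) + 4 = \left(B^{2} + 155 b\right) + 4 = 4 + B^{2} + 155 b$)
$23505 + m{\left(44,81 \right)} = 23505 + \left(4 + 81^{2} + 155 \cdot 44\right) = 23505 + \left(4 + 6561 + 6820\right) = 23505 + 13385 = 36890$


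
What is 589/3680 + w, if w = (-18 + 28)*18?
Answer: 662989/3680 ≈ 180.16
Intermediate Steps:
w = 180 (w = 10*18 = 180)
589/3680 + w = 589/3680 + 180 = 662989/3680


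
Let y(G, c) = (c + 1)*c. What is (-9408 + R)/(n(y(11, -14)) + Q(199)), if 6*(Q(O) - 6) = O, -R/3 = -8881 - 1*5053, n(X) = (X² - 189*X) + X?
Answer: -194364/6317 ≈ -30.768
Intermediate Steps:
y(G, c) = c*(1 + c) (y(G, c) = (1 + c)*c = c*(1 + c))
n(X) = X² - 188*X
R = 41802 (R = -3*(-8881 - 1*5053) = -3*(-8881 - 5053) = -3*(-13934) = 41802)
Q(O) = 6 + O/6
(-9408 + R)/(n(y(11, -14)) + Q(199)) = (-9408 + 41802)/((-14*(1 - 14))*(-188 - 14*(1 - 14)) + (6 + (⅙)*199)) = 32394/((-14*(-13))*(-188 - 14*(-13)) + (6 + 199/6)) = 32394/(182*(-188 + 182) + 235/6) = 32394/(182*(-6) + 235/6) = 32394/(-1092 + 235/6) = 32394/(-6317/6) = 32394*(-6/6317) = -194364/6317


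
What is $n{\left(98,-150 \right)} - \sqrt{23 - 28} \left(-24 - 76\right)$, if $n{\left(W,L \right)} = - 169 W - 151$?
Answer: $-16713 + 100 i \sqrt{5} \approx -16713.0 + 223.61 i$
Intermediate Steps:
$n{\left(W,L \right)} = -151 - 169 W$
$n{\left(98,-150 \right)} - \sqrt{23 - 28} \left(-24 - 76\right) = \left(-151 - 16562\right) - \sqrt{23 - 28} \left(-24 - 76\right) = \left(-151 - 16562\right) - \sqrt{-5} \left(-100\right) = -16713 - i \sqrt{5} \left(-100\right) = -16713 - - 100 i \sqrt{5} = -16713 + 100 i \sqrt{5}$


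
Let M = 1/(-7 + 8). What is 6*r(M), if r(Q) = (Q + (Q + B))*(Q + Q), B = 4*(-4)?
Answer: -168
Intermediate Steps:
B = -16
M = 1 (M = 1/1 = 1)
r(Q) = 2*Q*(-16 + 2*Q) (r(Q) = (Q + (Q - 16))*(Q + Q) = (Q + (-16 + Q))*(2*Q) = (-16 + 2*Q)*(2*Q) = 2*Q*(-16 + 2*Q))
6*r(M) = 6*(4*1*(-8 + 1)) = 6*(4*1*(-7)) = 6*(-28) = -168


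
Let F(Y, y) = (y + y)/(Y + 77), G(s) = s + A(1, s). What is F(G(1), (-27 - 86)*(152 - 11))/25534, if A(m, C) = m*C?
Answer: -15933/1008593 ≈ -0.015797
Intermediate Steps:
A(m, C) = C*m
G(s) = 2*s (G(s) = s + s*1 = s + s = 2*s)
F(Y, y) = 2*y/(77 + Y) (F(Y, y) = (2*y)/(77 + Y) = 2*y/(77 + Y))
F(G(1), (-27 - 86)*(152 - 11))/25534 = (2*((-27 - 86)*(152 - 11))/(77 + 2*1))/25534 = (2*(-113*141)/(77 + 2))*(1/25534) = (2*(-15933)/79)*(1/25534) = (2*(-15933)*(1/79))*(1/25534) = -31866/79*1/25534 = -15933/1008593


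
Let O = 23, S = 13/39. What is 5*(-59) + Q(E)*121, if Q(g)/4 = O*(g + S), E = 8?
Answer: 277415/3 ≈ 92472.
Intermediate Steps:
S = ⅓ (S = 13*(1/39) = ⅓ ≈ 0.33333)
Q(g) = 92/3 + 92*g (Q(g) = 4*(23*(g + ⅓)) = 4*(23*(⅓ + g)) = 4*(23/3 + 23*g) = 92/3 + 92*g)
5*(-59) + Q(E)*121 = 5*(-59) + (92/3 + 92*8)*121 = -295 + (92/3 + 736)*121 = -295 + (2300/3)*121 = -295 + 278300/3 = 277415/3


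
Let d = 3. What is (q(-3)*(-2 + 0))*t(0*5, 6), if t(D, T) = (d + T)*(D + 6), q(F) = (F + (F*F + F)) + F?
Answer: 0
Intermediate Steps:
q(F) = F**2 + 3*F (q(F) = (F + (F**2 + F)) + F = (F + (F + F**2)) + F = (F**2 + 2*F) + F = F**2 + 3*F)
t(D, T) = (3 + T)*(6 + D) (t(D, T) = (3 + T)*(D + 6) = (3 + T)*(6 + D))
(q(-3)*(-2 + 0))*t(0*5, 6) = ((-3*(3 - 3))*(-2 + 0))*(18 + 3*(0*5) + 6*6 + (0*5)*6) = (-3*0*(-2))*(18 + 3*0 + 36 + 0*6) = (0*(-2))*(18 + 0 + 36 + 0) = 0*54 = 0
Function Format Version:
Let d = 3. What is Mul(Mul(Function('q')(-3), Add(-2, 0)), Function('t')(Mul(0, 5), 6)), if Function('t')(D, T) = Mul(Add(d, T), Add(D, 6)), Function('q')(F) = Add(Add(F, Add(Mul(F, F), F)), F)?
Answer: 0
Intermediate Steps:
Function('q')(F) = Add(Pow(F, 2), Mul(3, F)) (Function('q')(F) = Add(Add(F, Add(Pow(F, 2), F)), F) = Add(Add(F, Add(F, Pow(F, 2))), F) = Add(Add(Pow(F, 2), Mul(2, F)), F) = Add(Pow(F, 2), Mul(3, F)))
Function('t')(D, T) = Mul(Add(3, T), Add(6, D)) (Function('t')(D, T) = Mul(Add(3, T), Add(D, 6)) = Mul(Add(3, T), Add(6, D)))
Mul(Mul(Function('q')(-3), Add(-2, 0)), Function('t')(Mul(0, 5), 6)) = Mul(Mul(Mul(-3, Add(3, -3)), Add(-2, 0)), Add(18, Mul(3, Mul(0, 5)), Mul(6, 6), Mul(Mul(0, 5), 6))) = Mul(Mul(Mul(-3, 0), -2), Add(18, Mul(3, 0), 36, Mul(0, 6))) = Mul(Mul(0, -2), Add(18, 0, 36, 0)) = Mul(0, 54) = 0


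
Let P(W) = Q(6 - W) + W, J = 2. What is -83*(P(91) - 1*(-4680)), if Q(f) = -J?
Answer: -395827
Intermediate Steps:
Q(f) = -2 (Q(f) = -1*2 = -2)
P(W) = -2 + W
-83*(P(91) - 1*(-4680)) = -83*((-2 + 91) - 1*(-4680)) = -83*(89 + 4680) = -83*4769 = -395827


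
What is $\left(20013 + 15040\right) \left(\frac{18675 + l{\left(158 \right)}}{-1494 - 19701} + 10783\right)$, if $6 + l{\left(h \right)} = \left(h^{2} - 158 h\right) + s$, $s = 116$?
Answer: $\frac{1602110685140}{4239} \approx 3.7795 \cdot 10^{8}$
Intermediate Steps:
$l{\left(h \right)} = 110 + h^{2} - 158 h$ ($l{\left(h \right)} = -6 + \left(\left(h^{2} - 158 h\right) + 116\right) = -6 + \left(116 + h^{2} - 158 h\right) = 110 + h^{2} - 158 h$)
$\left(20013 + 15040\right) \left(\frac{18675 + l{\left(158 \right)}}{-1494 - 19701} + 10783\right) = \left(20013 + 15040\right) \left(\frac{18675 + \left(110 + 158^{2} - 24964\right)}{-1494 - 19701} + 10783\right) = 35053 \left(\frac{18675 + \left(110 + 24964 - 24964\right)}{-21195} + 10783\right) = 35053 \left(\left(18675 + 110\right) \left(- \frac{1}{21195}\right) + 10783\right) = 35053 \left(18785 \left(- \frac{1}{21195}\right) + 10783\right) = 35053 \left(- \frac{3757}{4239} + 10783\right) = 35053 \cdot \frac{45705380}{4239} = \frac{1602110685140}{4239}$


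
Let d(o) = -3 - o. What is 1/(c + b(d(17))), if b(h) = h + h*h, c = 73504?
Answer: 1/73884 ≈ 1.3535e-5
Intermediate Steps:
b(h) = h + h²
1/(c + b(d(17))) = 1/(73504 + (-3 - 1*17)*(1 + (-3 - 1*17))) = 1/(73504 + (-3 - 17)*(1 + (-3 - 17))) = 1/(73504 - 20*(1 - 20)) = 1/(73504 - 20*(-19)) = 1/(73504 + 380) = 1/73884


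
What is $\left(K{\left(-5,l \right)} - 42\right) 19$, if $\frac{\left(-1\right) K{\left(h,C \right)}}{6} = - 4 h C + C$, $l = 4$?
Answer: $-10374$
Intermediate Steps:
$K{\left(h,C \right)} = - 6 C + 24 C h$ ($K{\left(h,C \right)} = - 6 \left(- 4 h C + C\right) = - 6 \left(- 4 C h + C\right) = - 6 \left(C - 4 C h\right) = - 6 C + 24 C h$)
$\left(K{\left(-5,l \right)} - 42\right) 19 = \left(6 \cdot 4 \left(-1 + 4 \left(-5\right)\right) - 42\right) 19 = \left(6 \cdot 4 \left(-1 - 20\right) - 42\right) 19 = \left(6 \cdot 4 \left(-21\right) - 42\right) 19 = \left(-504 - 42\right) 19 = \left(-546\right) 19 = -10374$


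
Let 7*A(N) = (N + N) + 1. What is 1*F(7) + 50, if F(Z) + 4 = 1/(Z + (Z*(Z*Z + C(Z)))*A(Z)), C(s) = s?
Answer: 38963/847 ≈ 46.001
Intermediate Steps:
A(N) = 1/7 + 2*N/7 (A(N) = ((N + N) + 1)/7 = (2*N + 1)/7 = (1 + 2*N)/7 = 1/7 + 2*N/7)
F(Z) = -4 + 1/(Z + Z*(1/7 + 2*Z/7)*(Z + Z**2)) (F(Z) = -4 + 1/(Z + (Z*(Z*Z + Z))*(1/7 + 2*Z/7)) = -4 + 1/(Z + (Z*(Z**2 + Z))*(1/7 + 2*Z/7)) = -4 + 1/(Z + (Z*(Z + Z**2))*(1/7 + 2*Z/7)) = -4 + 1/(Z + Z*(1/7 + 2*Z/7)*(Z + Z**2)))
1*F(7) + 50 = 1*((7 - 28*7 - 12*7**3 - 8*7**4 - 4*7**2)/(7*(7 + 7 + 2*7**3 + 3*7**2))) + 50 = 1*((7 - 196 - 12*343 - 8*2401 - 4*49)/(7*(7 + 7 + 2*343 + 3*49))) + 50 = 1*((7 - 196 - 4116 - 19208 - 196)/(7*(7 + 7 + 686 + 147))) + 50 = 1*((1/7)*(-23709)/847) + 50 = 1*((1/7)*(1/847)*(-23709)) + 50 = 1*(-3387/847) + 50 = -3387/847 + 50 = 38963/847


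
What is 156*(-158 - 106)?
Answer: -41184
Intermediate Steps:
156*(-158 - 106) = 156*(-264) = -41184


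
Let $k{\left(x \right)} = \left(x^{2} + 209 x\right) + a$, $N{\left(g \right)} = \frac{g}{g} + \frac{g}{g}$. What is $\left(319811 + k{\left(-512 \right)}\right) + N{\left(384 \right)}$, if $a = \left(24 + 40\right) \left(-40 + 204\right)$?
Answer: $485445$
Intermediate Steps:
$N{\left(g \right)} = 2$ ($N{\left(g \right)} = 1 + 1 = 2$)
$a = 10496$ ($a = 64 \cdot 164 = 10496$)
$k{\left(x \right)} = 10496 + x^{2} + 209 x$ ($k{\left(x \right)} = \left(x^{2} + 209 x\right) + 10496 = 10496 + x^{2} + 209 x$)
$\left(319811 + k{\left(-512 \right)}\right) + N{\left(384 \right)} = \left(319811 + \left(10496 + \left(-512\right)^{2} + 209 \left(-512\right)\right)\right) + 2 = \left(319811 + \left(10496 + 262144 - 107008\right)\right) + 2 = \left(319811 + 165632\right) + 2 = 485443 + 2 = 485445$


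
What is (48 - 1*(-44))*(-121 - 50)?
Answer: -15732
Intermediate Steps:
(48 - 1*(-44))*(-121 - 50) = (48 + 44)*(-171) = 92*(-171) = -15732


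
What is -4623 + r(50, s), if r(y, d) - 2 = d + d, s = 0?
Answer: -4621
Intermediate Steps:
r(y, d) = 2 + 2*d (r(y, d) = 2 + (d + d) = 2 + 2*d)
-4623 + r(50, s) = -4623 + (2 + 2*0) = -4623 + (2 + 0) = -4623 + 2 = -4621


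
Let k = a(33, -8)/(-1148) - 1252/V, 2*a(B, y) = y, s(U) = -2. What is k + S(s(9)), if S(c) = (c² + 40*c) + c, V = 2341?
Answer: -52762609/671867 ≈ -78.531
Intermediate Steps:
a(B, y) = y/2
S(c) = c² + 41*c
k = -356983/671867 (k = ((½)*(-8))/(-1148) - 1252/2341 = -4*(-1/1148) - 1252*1/2341 = 1/287 - 1252/2341 = -356983/671867 ≈ -0.53133)
k + S(s(9)) = -356983/671867 - 2*(41 - 2) = -356983/671867 - 2*39 = -356983/671867 - 78 = -52762609/671867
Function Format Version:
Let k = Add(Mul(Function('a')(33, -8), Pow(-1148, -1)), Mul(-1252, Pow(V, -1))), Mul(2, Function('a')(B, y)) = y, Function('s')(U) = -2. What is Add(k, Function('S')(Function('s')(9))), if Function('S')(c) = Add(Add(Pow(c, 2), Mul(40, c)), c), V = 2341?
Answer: Rational(-52762609, 671867) ≈ -78.531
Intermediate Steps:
Function('a')(B, y) = Mul(Rational(1, 2), y)
Function('S')(c) = Add(Pow(c, 2), Mul(41, c))
k = Rational(-356983, 671867) (k = Add(Mul(Mul(Rational(1, 2), -8), Pow(-1148, -1)), Mul(-1252, Pow(2341, -1))) = Add(Mul(-4, Rational(-1, 1148)), Mul(-1252, Rational(1, 2341))) = Add(Rational(1, 287), Rational(-1252, 2341)) = Rational(-356983, 671867) ≈ -0.53133)
Add(k, Function('S')(Function('s')(9))) = Add(Rational(-356983, 671867), Mul(-2, Add(41, -2))) = Add(Rational(-356983, 671867), Mul(-2, 39)) = Add(Rational(-356983, 671867), -78) = Rational(-52762609, 671867)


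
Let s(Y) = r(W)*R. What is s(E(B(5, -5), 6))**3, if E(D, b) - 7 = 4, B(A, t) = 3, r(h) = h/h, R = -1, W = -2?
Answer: -1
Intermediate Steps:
r(h) = 1
E(D, b) = 11 (E(D, b) = 7 + 4 = 11)
s(Y) = -1 (s(Y) = 1*(-1) = -1)
s(E(B(5, -5), 6))**3 = (-1)**3 = -1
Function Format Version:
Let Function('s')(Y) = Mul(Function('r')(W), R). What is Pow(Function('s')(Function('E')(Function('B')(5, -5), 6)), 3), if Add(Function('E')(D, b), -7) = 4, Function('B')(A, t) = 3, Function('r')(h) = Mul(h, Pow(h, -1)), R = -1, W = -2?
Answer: -1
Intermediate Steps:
Function('r')(h) = 1
Function('E')(D, b) = 11 (Function('E')(D, b) = Add(7, 4) = 11)
Function('s')(Y) = -1 (Function('s')(Y) = Mul(1, -1) = -1)
Pow(Function('s')(Function('E')(Function('B')(5, -5), 6)), 3) = Pow(-1, 3) = -1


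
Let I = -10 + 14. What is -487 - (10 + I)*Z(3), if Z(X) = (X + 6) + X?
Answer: -655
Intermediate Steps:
I = 4
Z(X) = 6 + 2*X (Z(X) = (6 + X) + X = 6 + 2*X)
-487 - (10 + I)*Z(3) = -487 - (10 + 4)*(6 + 2*3) = -487 - 14*(6 + 6) = -487 - 14*12 = -487 - 1*168 = -487 - 168 = -655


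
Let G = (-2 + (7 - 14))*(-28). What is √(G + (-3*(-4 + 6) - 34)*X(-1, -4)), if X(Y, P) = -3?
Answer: 2*√93 ≈ 19.287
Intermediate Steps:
G = 252 (G = (-2 - 7)*(-28) = -9*(-28) = 252)
√(G + (-3*(-4 + 6) - 34)*X(-1, -4)) = √(252 + (-3*(-4 + 6) - 34)*(-3)) = √(252 + (-3*2 - 34)*(-3)) = √(252 + (-6 - 34)*(-3)) = √(252 - 40*(-3)) = √(252 + 120) = √372 = 2*√93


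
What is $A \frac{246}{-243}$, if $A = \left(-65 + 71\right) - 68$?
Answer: $\frac{5084}{81} \approx 62.765$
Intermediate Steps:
$A = -62$ ($A = 6 - 68 = -62$)
$A \frac{246}{-243} = - 62 \frac{246}{-243} = - 62 \cdot 246 \left(- \frac{1}{243}\right) = \left(-62\right) \left(- \frac{82}{81}\right) = \frac{5084}{81}$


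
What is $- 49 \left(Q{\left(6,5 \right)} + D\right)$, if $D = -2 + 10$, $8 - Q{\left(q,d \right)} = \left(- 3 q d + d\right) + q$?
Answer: $-4655$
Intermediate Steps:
$Q{\left(q,d \right)} = 8 - d - q + 3 d q$ ($Q{\left(q,d \right)} = 8 - \left(\left(- 3 q d + d\right) + q\right) = 8 - \left(\left(- 3 d q + d\right) + q\right) = 8 - \left(\left(d - 3 d q\right) + q\right) = 8 - \left(d + q - 3 d q\right) = 8 - d - q + 3 d q$)
$D = 8$
$- 49 \left(Q{\left(6,5 \right)} + D\right) = - 49 \left(\left(8 - 5 - 6 + 3 \cdot 5 \cdot 6\right) + 8\right) = - 49 \left(\left(8 - 5 - 6 + 90\right) + 8\right) = - 49 \left(87 + 8\right) = \left(-49\right) 95 = -4655$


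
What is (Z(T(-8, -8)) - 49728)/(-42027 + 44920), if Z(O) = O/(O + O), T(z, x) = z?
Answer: -99455/5786 ≈ -17.189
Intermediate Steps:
Z(O) = ½ (Z(O) = O/((2*O)) = O*(1/(2*O)) = ½)
(Z(T(-8, -8)) - 49728)/(-42027 + 44920) = (½ - 49728)/(-42027 + 44920) = -99455/2/2893 = -99455/2*1/2893 = -99455/5786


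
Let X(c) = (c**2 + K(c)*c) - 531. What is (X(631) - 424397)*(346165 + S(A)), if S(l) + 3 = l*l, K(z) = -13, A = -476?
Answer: -20028647860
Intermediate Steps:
S(l) = -3 + l**2 (S(l) = -3 + l*l = -3 + l**2)
X(c) = -531 + c**2 - 13*c (X(c) = (c**2 - 13*c) - 531 = -531 + c**2 - 13*c)
(X(631) - 424397)*(346165 + S(A)) = ((-531 + 631**2 - 13*631) - 424397)*(346165 + (-3 + (-476)**2)) = ((-531 + 398161 - 8203) - 424397)*(346165 + (-3 + 226576)) = (389427 - 424397)*(346165 + 226573) = -34970*572738 = -20028647860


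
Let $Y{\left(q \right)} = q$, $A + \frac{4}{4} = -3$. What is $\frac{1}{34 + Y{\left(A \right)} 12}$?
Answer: $- \frac{1}{14} \approx -0.071429$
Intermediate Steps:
$A = -4$ ($A = -1 - 3 = -4$)
$\frac{1}{34 + Y{\left(A \right)} 12} = \frac{1}{34 - 48} = \frac{1}{-14} = - \frac{1}{14}$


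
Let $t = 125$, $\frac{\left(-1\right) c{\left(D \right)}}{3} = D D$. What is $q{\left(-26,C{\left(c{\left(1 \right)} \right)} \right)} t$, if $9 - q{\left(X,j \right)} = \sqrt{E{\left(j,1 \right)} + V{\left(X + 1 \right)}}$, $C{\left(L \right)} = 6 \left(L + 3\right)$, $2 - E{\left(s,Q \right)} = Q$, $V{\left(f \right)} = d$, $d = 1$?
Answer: $1125 - 125 \sqrt{2} \approx 948.22$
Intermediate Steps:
$V{\left(f \right)} = 1$
$E{\left(s,Q \right)} = 2 - Q$
$c{\left(D \right)} = - 3 D^{2}$ ($c{\left(D \right)} = - 3 D D = - 3 D^{2}$)
$C{\left(L \right)} = 18 + 6 L$ ($C{\left(L \right)} = 6 \left(3 + L\right) = 18 + 6 L$)
$q{\left(X,j \right)} = 9 - \sqrt{2}$ ($q{\left(X,j \right)} = 9 - \sqrt{\left(2 - 1\right) + 1} = 9 - \sqrt{1 + 1} = 9 - \sqrt{2}$)
$q{\left(-26,C{\left(c{\left(1 \right)} \right)} \right)} t = \left(9 - \sqrt{2}\right) 125 = 1125 - 125 \sqrt{2}$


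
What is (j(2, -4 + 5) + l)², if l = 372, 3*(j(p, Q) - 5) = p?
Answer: 1283689/9 ≈ 1.4263e+5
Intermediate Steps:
j(p, Q) = 5 + p/3
(j(2, -4 + 5) + l)² = ((5 + (⅓)*2) + 372)² = ((5 + ⅔) + 372)² = (17/3 + 372)² = (1133/3)² = 1283689/9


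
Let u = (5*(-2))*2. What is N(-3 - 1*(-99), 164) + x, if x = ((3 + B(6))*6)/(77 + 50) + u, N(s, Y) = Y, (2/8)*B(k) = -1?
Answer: 18282/127 ≈ 143.95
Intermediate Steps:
B(k) = -4 (B(k) = 4*(-1) = -4)
u = -20 (u = -10*2 = -20)
x = -2546/127 (x = ((3 - 4)*6)/(77 + 50) - 20 = -1*6/127 - 20 = -6*1/127 - 20 = -6/127 - 20 = -2546/127 ≈ -20.047)
N(-3 - 1*(-99), 164) + x = 164 - 2546/127 = 18282/127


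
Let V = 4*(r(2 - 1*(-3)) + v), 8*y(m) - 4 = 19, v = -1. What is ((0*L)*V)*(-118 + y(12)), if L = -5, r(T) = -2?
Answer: 0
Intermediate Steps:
y(m) = 23/8 (y(m) = 1/2 + (1/8)*19 = 1/2 + 19/8 = 23/8)
V = -12 (V = 4*(-2 - 1) = 4*(-3) = -12)
((0*L)*V)*(-118 + y(12)) = ((0*(-5))*(-12))*(-118 + 23/8) = (0*(-12))*(-921/8) = 0*(-921/8) = 0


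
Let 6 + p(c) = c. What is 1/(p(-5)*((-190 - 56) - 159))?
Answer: 1/4455 ≈ 0.00022447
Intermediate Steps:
p(c) = -6 + c
1/(p(-5)*((-190 - 56) - 159)) = 1/((-6 - 5)*((-190 - 56) - 159)) = 1/(-11*(-246 - 159)) = 1/(-11*(-405)) = 1/4455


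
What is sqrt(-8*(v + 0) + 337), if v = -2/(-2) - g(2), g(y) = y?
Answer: sqrt(345) ≈ 18.574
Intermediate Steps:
v = -1 (v = -2/(-2) - 1*2 = -2*(-1/2) - 2 = 1 - 2 = -1)
sqrt(-8*(v + 0) + 337) = sqrt(-8*(-1 + 0) + 337) = sqrt(-8*(-1) + 337) = sqrt(8 + 337) = sqrt(345)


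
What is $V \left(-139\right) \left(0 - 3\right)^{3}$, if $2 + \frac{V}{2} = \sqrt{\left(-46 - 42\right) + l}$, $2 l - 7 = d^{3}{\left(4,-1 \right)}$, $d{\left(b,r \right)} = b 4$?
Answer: $-15012 + 3753 \sqrt{7854} \approx 3.1759 \cdot 10^{5}$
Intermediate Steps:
$d{\left(b,r \right)} = 4 b$
$l = \frac{4103}{2}$ ($l = \frac{7}{2} + \frac{\left(4 \cdot 4\right)^{3}}{2} = \frac{7}{2} + \frac{16^{3}}{2} = \frac{7}{2} + \frac{1}{2} \cdot 4096 = \frac{7}{2} + 2048 = \frac{4103}{2} \approx 2051.5$)
$V = -4 + \sqrt{7854}$ ($V = -4 + 2 \sqrt{\left(-46 - 42\right) + \frac{4103}{2}} = -4 + 2 \sqrt{-88 + \frac{4103}{2}} = -4 + 2 \sqrt{\frac{3927}{2}} = -4 + 2 \frac{\sqrt{7854}}{2} = -4 + \sqrt{7854} \approx 84.623$)
$V \left(-139\right) \left(0 - 3\right)^{3} = \left(-4 + \sqrt{7854}\right) \left(-139\right) \left(0 - 3\right)^{3} = \left(556 - 139 \sqrt{7854}\right) \left(-3\right)^{3} = \left(556 - 139 \sqrt{7854}\right) \left(-27\right) = -15012 + 3753 \sqrt{7854}$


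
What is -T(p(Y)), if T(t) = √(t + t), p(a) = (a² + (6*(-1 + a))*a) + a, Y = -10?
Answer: -10*√15 ≈ -38.730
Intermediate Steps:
p(a) = a + a² + a*(-6 + 6*a) (p(a) = (a² + (-6 + 6*a)*a) + a = (a² + a*(-6 + 6*a)) + a = a + a² + a*(-6 + 6*a))
T(t) = √2*√t (T(t) = √(2*t) = √2*√t)
-T(p(Y)) = -√2*√(-10*(-5 + 7*(-10))) = -√2*√(-10*(-5 - 70)) = -√2*√(-10*(-75)) = -√2*√750 = -√2*5*√30 = -10*√15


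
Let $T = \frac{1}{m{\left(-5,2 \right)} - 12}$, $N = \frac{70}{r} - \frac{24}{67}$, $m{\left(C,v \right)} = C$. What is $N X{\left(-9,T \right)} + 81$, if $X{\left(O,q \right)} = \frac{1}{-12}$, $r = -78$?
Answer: $\frac{2543117}{31356} \approx 81.105$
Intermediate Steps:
$N = - \frac{3281}{2613}$ ($N = \frac{70}{-78} - \frac{24}{67} = 70 \left(- \frac{1}{78}\right) - \frac{24}{67} = - \frac{35}{39} - \frac{24}{67} = - \frac{3281}{2613} \approx -1.2556$)
$T = - \frac{1}{17}$ ($T = \frac{1}{-5 - 12} = \frac{1}{-17} = - \frac{1}{17} \approx -0.058824$)
$X{\left(O,q \right)} = - \frac{1}{12}$
$N X{\left(-9,T \right)} + 81 = \left(- \frac{3281}{2613}\right) \left(- \frac{1}{12}\right) + 81 = \frac{3281}{31356} + 81 = \frac{2543117}{31356}$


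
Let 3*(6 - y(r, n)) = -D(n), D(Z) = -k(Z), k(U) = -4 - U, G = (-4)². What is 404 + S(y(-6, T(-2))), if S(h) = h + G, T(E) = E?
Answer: 1280/3 ≈ 426.67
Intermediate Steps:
G = 16
D(Z) = 4 + Z (D(Z) = -(-4 - Z) = 4 + Z)
y(r, n) = 22/3 + n/3 (y(r, n) = 6 - (-1)*(4 + n)/3 = 6 - (-4 - n)/3 = 6 + (4/3 + n/3) = 22/3 + n/3)
S(h) = 16 + h (S(h) = h + 16 = 16 + h)
404 + S(y(-6, T(-2))) = 404 + (16 + (22/3 + (⅓)*(-2))) = 404 + (16 + (22/3 - ⅔)) = 404 + (16 + 20/3) = 404 + 68/3 = 1280/3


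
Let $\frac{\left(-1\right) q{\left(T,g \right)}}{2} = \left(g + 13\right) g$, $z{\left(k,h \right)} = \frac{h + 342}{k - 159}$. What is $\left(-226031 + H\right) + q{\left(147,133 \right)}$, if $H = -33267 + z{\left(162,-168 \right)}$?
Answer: $-298076$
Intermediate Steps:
$z{\left(k,h \right)} = \frac{342 + h}{-159 + k}$
$q{\left(T,g \right)} = - 2 g \left(13 + g\right)$ ($q{\left(T,g \right)} = - 2 \left(g + 13\right) g = - 2 \left(13 + g\right) g = - 2 g \left(13 + g\right)$)
$H = -33209$ ($H = -33267 + \frac{342 - 168}{-159 + 162} = -33267 + \frac{1}{3} \cdot 174 = -33267 + 58 = -33209$)
$\left(-226031 + H\right) + q{\left(147,133 \right)} = \left(-226031 - 33209\right) - 266 \left(13 + 133\right) = -259240 - 266 \cdot 146 = -259240 - 38836 = -298076$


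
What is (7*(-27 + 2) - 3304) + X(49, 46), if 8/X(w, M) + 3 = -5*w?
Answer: -107850/31 ≈ -3479.0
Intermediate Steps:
X(w, M) = 8/(-3 - 5*w)
(7*(-27 + 2) - 3304) + X(49, 46) = (7*(-27 + 2) - 3304) - 8/(3 + 5*49) = (7*(-25) - 3304) - 8/(3 + 245) = (-175 - 3304) - 8/248 = -3479 - 8*1/248 = -3479 - 1/31 = -107850/31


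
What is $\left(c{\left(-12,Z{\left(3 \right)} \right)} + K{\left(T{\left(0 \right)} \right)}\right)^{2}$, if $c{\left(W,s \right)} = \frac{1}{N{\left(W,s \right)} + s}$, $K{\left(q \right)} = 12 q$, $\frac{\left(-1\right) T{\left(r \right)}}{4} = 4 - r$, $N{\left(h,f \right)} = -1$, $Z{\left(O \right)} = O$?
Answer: $\frac{146689}{4} \approx 36672.0$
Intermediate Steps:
$T{\left(r \right)} = -16 + 4 r$ ($T{\left(r \right)} = - 4 \left(4 - r\right) = -16 + 4 r$)
$c{\left(W,s \right)} = \frac{1}{-1 + s}$
$\left(c{\left(-12,Z{\left(3 \right)} \right)} + K{\left(T{\left(0 \right)} \right)}\right)^{2} = \left(\frac{1}{-1 + 3} + 12 \left(-16 + 4 \cdot 0\right)\right)^{2} = \left(\frac{1}{2} + 12 \left(-16 + 0\right)\right)^{2} = \left(\frac{1}{2} + 12 \left(-16\right)\right)^{2} = \left(\frac{1}{2} - 192\right)^{2} = \left(- \frac{383}{2}\right)^{2} = \frac{146689}{4}$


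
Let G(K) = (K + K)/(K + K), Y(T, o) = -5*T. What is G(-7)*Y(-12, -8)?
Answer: 60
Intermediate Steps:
G(K) = 1 (G(K) = (2*K)/((2*K)) = (2*K)*(1/(2*K)) = 1)
G(-7)*Y(-12, -8) = 1*(-5*(-12)) = 1*60 = 60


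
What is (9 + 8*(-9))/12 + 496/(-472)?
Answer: -1487/236 ≈ -6.3008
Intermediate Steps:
(9 + 8*(-9))/12 + 496/(-472) = (9 - 72)*(1/12) + 496*(-1/472) = -63*1/12 - 62/59 = -21/4 - 62/59 = -1487/236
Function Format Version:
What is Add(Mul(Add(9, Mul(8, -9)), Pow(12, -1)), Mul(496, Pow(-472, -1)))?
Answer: Rational(-1487, 236) ≈ -6.3008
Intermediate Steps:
Add(Mul(Add(9, Mul(8, -9)), Pow(12, -1)), Mul(496, Pow(-472, -1))) = Add(Mul(Add(9, -72), Rational(1, 12)), Mul(496, Rational(-1, 472))) = Add(Mul(-63, Rational(1, 12)), Rational(-62, 59)) = Add(Rational(-21, 4), Rational(-62, 59)) = Rational(-1487, 236)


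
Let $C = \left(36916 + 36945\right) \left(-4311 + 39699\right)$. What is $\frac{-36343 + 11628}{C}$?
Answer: $- \frac{24715}{2613793068} \approx -9.4556 \cdot 10^{-6}$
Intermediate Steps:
$C = 2613793068$ ($C = 73861 \cdot 35388 = 2613793068$)
$\frac{-36343 + 11628}{C} = \frac{-36343 + 11628}{2613793068} = \left(-24715\right) \frac{1}{2613793068} = - \frac{24715}{2613793068}$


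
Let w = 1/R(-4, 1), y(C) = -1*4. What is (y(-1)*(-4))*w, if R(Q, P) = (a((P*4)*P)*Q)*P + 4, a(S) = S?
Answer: -4/3 ≈ -1.3333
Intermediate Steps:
y(C) = -4
R(Q, P) = 4 + 4*Q*P³ (R(Q, P) = (((P*4)*P)*Q)*P + 4 = (((4*P)*P)*Q)*P + 4 = ((4*P²)*Q)*P + 4 = (4*Q*P²)*P + 4 = 4*Q*P³ + 4 = 4 + 4*Q*P³)
w = -1/12 (w = 1/(4 + 4*(-4)*1³) = 1/(4 + 4*(-4)*1) = 1/(4 - 16) = 1/(-12) = -1/12 ≈ -0.083333)
(y(-1)*(-4))*w = -4*(-4)*(-1/12) = 16*(-1/12) = -4/3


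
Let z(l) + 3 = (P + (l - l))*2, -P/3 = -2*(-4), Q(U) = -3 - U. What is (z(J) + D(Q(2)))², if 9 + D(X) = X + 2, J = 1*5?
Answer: 3969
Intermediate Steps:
P = -24 (P = -(-6)*(-4) = -3*8 = -24)
J = 5
D(X) = -7 + X (D(X) = -9 + (X + 2) = -9 + (2 + X) = -7 + X)
z(l) = -51 (z(l) = -3 + (-24 + (l - l))*2 = -3 + (-24 + 0)*2 = -3 - 24*2 = -3 - 48 = -51)
(z(J) + D(Q(2)))² = (-51 + (-7 + (-3 - 1*2)))² = (-51 + (-7 + (-3 - 2)))² = (-51 + (-7 - 5))² = (-51 - 12)² = (-63)² = 3969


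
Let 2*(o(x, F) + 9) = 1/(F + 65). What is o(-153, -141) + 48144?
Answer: 7316519/152 ≈ 48135.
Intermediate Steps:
o(x, F) = -9 + 1/(2*(65 + F)) (o(x, F) = -9 + 1/(2*(F + 65)) = -9 + 1/(2*(65 + F)))
o(-153, -141) + 48144 = (-1169 - 18*(-141))/(2*(65 - 141)) + 48144 = (½)*(-1169 + 2538)/(-76) + 48144 = (½)*(-1/76)*1369 + 48144 = -1369/152 + 48144 = 7316519/152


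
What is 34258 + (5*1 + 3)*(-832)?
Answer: 27602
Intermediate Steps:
34258 + (5*1 + 3)*(-832) = 34258 + (5 + 3)*(-832) = 34258 + 8*(-832) = 34258 - 6656 = 27602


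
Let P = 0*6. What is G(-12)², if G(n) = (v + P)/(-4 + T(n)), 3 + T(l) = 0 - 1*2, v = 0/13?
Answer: 0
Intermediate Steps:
v = 0 (v = 0*(1/13) = 0)
T(l) = -5 (T(l) = -3 + (0 - 1*2) = -3 + (0 - 2) = -3 - 2 = -5)
P = 0
G(n) = 0 (G(n) = (0 + 0)/(-4 - 5) = 0/(-9) = 0*(-⅑) = 0)
G(-12)² = 0² = 0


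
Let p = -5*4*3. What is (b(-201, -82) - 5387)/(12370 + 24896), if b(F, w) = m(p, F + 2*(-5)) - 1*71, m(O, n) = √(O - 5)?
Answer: -2729/18633 + I*√65/37266 ≈ -0.14646 + 0.00021634*I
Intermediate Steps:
p = -60 (p = -20*3 = -60)
m(O, n) = √(-5 + O)
b(F, w) = -71 + I*√65 (b(F, w) = √(-5 - 60) - 1*71 = √(-65) - 71 = I*√65 - 71 = -71 + I*√65)
(b(-201, -82) - 5387)/(12370 + 24896) = ((-71 + I*√65) - 5387)/(12370 + 24896) = (-5458 + I*√65)/37266 = (-5458 + I*√65)*(1/37266) = -2729/18633 + I*√65/37266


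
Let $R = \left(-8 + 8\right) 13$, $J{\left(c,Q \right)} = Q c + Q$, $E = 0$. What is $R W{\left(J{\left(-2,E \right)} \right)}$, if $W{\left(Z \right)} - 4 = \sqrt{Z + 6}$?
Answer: $0$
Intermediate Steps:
$J{\left(c,Q \right)} = Q + Q c$
$W{\left(Z \right)} = 4 + \sqrt{6 + Z}$ ($W{\left(Z \right)} = 4 + \sqrt{Z + 6} = 4 + \sqrt{6 + Z}$)
$R = 0$ ($R = 0 \cdot 13 = 0$)
$R W{\left(J{\left(-2,E \right)} \right)} = 0 \left(4 + \sqrt{6 + 0 \left(1 - 2\right)}\right) = 0 \left(4 + \sqrt{6 + 0 \left(-1\right)}\right) = 0 \left(4 + \sqrt{6 + 0}\right) = 0 \left(4 + \sqrt{6}\right) = 0$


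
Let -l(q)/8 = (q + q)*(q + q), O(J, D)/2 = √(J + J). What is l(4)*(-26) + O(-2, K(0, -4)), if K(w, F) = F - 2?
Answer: 13312 + 4*I ≈ 13312.0 + 4.0*I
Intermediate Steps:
K(w, F) = -2 + F
O(J, D) = 2*√2*√J (O(J, D) = 2*√(J + J) = 2*√(2*J) = 2*(√2*√J) = 2*√2*√J)
l(q) = -32*q² (l(q) = -8*(q + q)*(q + q) = -8*2*q*2*q = -32*q²)
l(4)*(-26) + O(-2, K(0, -4)) = -32*4²*(-26) + 2*√2*√(-2) = -32*16*(-26) + 2*√2*(I*√2) = -512*(-26) + 4*I = 13312 + 4*I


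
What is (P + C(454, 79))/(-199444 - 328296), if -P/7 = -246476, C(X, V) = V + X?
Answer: -345173/105548 ≈ -3.2703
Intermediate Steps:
P = 1725332 (P = -7*(-246476) = 1725332)
(P + C(454, 79))/(-199444 - 328296) = (1725332 + (79 + 454))/(-199444 - 328296) = (1725332 + 533)/(-527740) = 1725865*(-1/527740) = -345173/105548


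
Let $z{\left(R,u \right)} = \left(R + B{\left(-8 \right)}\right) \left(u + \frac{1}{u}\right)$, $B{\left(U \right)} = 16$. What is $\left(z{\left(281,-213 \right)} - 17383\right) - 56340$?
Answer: $- \frac{9725963}{71} \approx -1.3699 \cdot 10^{5}$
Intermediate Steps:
$z{\left(R,u \right)} = \left(16 + R\right) \left(u + \frac{1}{u}\right)$ ($z{\left(R,u \right)} = \left(R + 16\right) \left(u + \frac{1}{u}\right) = \left(16 + R\right) \left(u + \frac{1}{u}\right)$)
$\left(z{\left(281,-213 \right)} - 17383\right) - 56340 = \left(\frac{16 + 281 + \left(-213\right)^{2} \left(16 + 281\right)}{-213} - 17383\right) - 56340 = \left(- \frac{16 + 281 + 45369 \cdot 297}{213} - 17383\right) - 56340 = \left(- \frac{16 + 281 + 13474593}{213} - 17383\right) - 56340 = \left(\left(- \frac{1}{213}\right) 13474890 - 17383\right) - 56340 = \left(- \frac{4491630}{71} - 17383\right) - 56340 = - \frac{5725823}{71} - 56340 = - \frac{9725963}{71}$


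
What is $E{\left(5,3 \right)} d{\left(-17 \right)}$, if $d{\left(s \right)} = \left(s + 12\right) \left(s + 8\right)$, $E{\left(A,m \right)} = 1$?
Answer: $45$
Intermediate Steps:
$d{\left(s \right)} = \left(8 + s\right) \left(12 + s\right)$ ($d{\left(s \right)} = \left(12 + s\right) \left(8 + s\right) = \left(8 + s\right) \left(12 + s\right)$)
$E{\left(5,3 \right)} d{\left(-17 \right)} = 1 \left(96 + \left(-17\right)^{2} + 20 \left(-17\right)\right) = 1 \left(96 + 289 - 340\right) = 1 \cdot 45 = 45$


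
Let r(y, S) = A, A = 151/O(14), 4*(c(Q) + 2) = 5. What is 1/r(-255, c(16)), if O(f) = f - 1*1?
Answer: 13/151 ≈ 0.086093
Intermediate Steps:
c(Q) = -3/4 (c(Q) = -2 + (1/4)*5 = -2 + 5/4 = -3/4)
O(f) = -1 + f (O(f) = f - 1 = -1 + f)
A = 151/13 (A = 151/(-1 + 14) = 151/13 ≈ 11.615)
r(y, S) = 151/13
1/r(-255, c(16)) = 1/(151/13) = 13/151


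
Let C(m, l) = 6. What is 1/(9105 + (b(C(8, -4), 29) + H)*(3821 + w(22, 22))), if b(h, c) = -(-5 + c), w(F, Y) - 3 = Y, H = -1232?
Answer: -1/4821471 ≈ -2.0741e-7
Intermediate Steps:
w(F, Y) = 3 + Y
b(h, c) = 5 - c
1/(9105 + (b(C(8, -4), 29) + H)*(3821 + w(22, 22))) = 1/(9105 + ((5 - 1*29) - 1232)*(3821 + (3 + 22))) = 1/(9105 + ((5 - 29) - 1232)*(3821 + 25)) = 1/(9105 + (-24 - 1232)*3846) = 1/(9105 - 1256*3846) = 1/(9105 - 4830576) = 1/(-4821471) = -1/4821471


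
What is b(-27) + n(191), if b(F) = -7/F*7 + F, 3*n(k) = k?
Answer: 1039/27 ≈ 38.482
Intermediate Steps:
n(k) = k/3
b(F) = F - 49/F (b(F) = -49/F + F = F - 49/F)
b(-27) + n(191) = (-27 - 49/(-27)) + (1/3)*191 = (-27 - 49*(-1/27)) + 191/3 = (-27 + 49/27) + 191/3 = -680/27 + 191/3 = 1039/27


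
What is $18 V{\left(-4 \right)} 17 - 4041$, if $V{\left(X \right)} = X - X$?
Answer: $-4041$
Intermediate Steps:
$V{\left(X \right)} = 0$
$18 V{\left(-4 \right)} 17 - 4041 = 18 \cdot 0 \cdot 17 - 4041 = 0 \cdot 17 - 4041 = 0 - 4041 = -4041$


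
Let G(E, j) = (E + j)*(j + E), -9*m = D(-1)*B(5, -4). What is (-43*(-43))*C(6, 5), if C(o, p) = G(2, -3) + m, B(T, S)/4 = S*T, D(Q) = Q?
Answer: -131279/9 ≈ -14587.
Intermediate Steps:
B(T, S) = 4*S*T (B(T, S) = 4*(S*T) = 4*S*T)
m = -80/9 (m = -(-1)*4*(-4)*5/9 = -(-1)*(-80)/9 = -1/9*80 = -80/9 ≈ -8.8889)
G(E, j) = (E + j)**2 (G(E, j) = (E + j)*(E + j) = (E + j)**2)
C(o, p) = -71/9 (C(o, p) = (2 - 3)**2 - 80/9 = (-1)**2 - 80/9 = 1 - 80/9 = -71/9)
(-43*(-43))*C(6, 5) = -43*(-43)*(-71/9) = 1849*(-71/9) = -131279/9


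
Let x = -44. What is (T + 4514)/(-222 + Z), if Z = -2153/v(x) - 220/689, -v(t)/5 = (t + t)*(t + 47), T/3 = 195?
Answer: -4637438520/203678377 ≈ -22.768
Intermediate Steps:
T = 585 (T = 3*195 = 585)
v(t) = -10*t*(47 + t) (v(t) = -5*(t + t)*(t + 47) = -5*2*t*(47 + t) = -10*t*(47 + t))
Z = -1773817/909480 (Z = -2153*1/(440*(47 - 44)) - 220/689 = -2153/((-10*(-44)*3)) - 220*1/689 = -2153/1320 - 220/689 = -1773817/909480 ≈ -1.9504)
(T + 4514)/(-222 + Z) = (585 + 4514)/(-222 - 1773817/909480) = 5099/(-203678377/909480) = 5099*(-909480/203678377) = -4637438520/203678377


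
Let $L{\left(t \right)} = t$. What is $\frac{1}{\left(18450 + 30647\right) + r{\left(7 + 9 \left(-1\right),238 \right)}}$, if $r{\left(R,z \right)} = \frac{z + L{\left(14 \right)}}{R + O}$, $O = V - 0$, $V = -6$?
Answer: $\frac{2}{98131} \approx 2.0381 \cdot 10^{-5}$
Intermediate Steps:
$O = -6$ ($O = -6 - 0 = -6 + 0 = -6$)
$r{\left(R,z \right)} = \frac{14 + z}{-6 + R}$ ($r{\left(R,z \right)} = \frac{z + 14}{R - 6} = \frac{14 + z}{-6 + R}$)
$\frac{1}{\left(18450 + 30647\right) + r{\left(7 + 9 \left(-1\right),238 \right)}} = \frac{1}{\left(18450 + 30647\right) + \frac{14 + 238}{-6 + \left(7 + 9 \left(-1\right)\right)}} = \frac{1}{49097 + \frac{1}{-6 + \left(7 - 9\right)} 252} = \frac{1}{49097 + \frac{1}{-6 - 2} \cdot 252} = \frac{1}{49097 + \frac{1}{-8} \cdot 252} = \frac{1}{49097 - \frac{63}{2}} = \frac{1}{\frac{98131}{2}} = \frac{2}{98131}$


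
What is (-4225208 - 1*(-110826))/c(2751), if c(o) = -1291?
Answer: 4114382/1291 ≈ 3187.0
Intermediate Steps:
(-4225208 - 1*(-110826))/c(2751) = (-4225208 - 1*(-110826))/(-1291) = (-4225208 + 110826)*(-1/1291) = -4114382*(-1/1291) = 4114382/1291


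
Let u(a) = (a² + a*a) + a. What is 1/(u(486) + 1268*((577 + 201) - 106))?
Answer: 1/1324974 ≈ 7.5473e-7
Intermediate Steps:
u(a) = a + 2*a² (u(a) = (a² + a²) + a = 2*a² + a = a + 2*a²)
1/(u(486) + 1268*((577 + 201) - 106)) = 1/(486*(1 + 2*486) + 1268*((577 + 201) - 106)) = 1/(486*(1 + 972) + 1268*(778 - 106)) = 1/(486*973 + 1268*672) = 1/(472878 + 852096) = 1/1324974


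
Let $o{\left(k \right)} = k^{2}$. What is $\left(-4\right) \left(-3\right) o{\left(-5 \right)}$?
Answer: $300$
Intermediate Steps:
$\left(-4\right) \left(-3\right) o{\left(-5 \right)} = \left(-4\right) \left(-3\right) \left(-5\right)^{2} = 12 \cdot 25 = 300$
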